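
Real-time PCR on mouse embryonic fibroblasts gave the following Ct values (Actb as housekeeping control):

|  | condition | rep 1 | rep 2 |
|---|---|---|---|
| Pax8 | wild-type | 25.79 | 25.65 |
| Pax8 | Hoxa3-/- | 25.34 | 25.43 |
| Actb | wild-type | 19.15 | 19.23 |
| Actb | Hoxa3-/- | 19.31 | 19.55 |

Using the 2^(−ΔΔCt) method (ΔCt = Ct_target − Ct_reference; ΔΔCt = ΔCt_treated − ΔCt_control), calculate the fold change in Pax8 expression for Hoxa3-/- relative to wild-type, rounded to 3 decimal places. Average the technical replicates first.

1.490

Mean Ct: Pax8 wild-type 25.720; Pax8 Hoxa3-/- 25.385; Actb wild-type 19.190; Actb Hoxa3-/- 19.430
ΔCt(wild-type) = 25.720 − 19.190 = 6.530
ΔCt(Hoxa3-/-) = 25.385 − 19.430 = 5.955
ΔΔCt = 5.955 − 6.530 = -0.575
Fold change = 2^(−(-0.575)) = 2^0.575 = 1.4897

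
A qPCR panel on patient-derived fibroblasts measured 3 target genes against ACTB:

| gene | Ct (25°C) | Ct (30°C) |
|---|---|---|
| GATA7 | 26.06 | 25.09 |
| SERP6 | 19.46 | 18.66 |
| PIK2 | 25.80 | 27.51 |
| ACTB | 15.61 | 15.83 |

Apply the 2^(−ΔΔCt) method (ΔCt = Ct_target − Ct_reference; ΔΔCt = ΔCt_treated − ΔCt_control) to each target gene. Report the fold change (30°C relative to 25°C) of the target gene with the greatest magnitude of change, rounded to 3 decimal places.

GATA7: ΔΔCt = (25.09−15.83) − (26.06−15.61) = 9.26 − 10.45 = -1.19; fold change = 2^1.19 = 2.282
SERP6: ΔΔCt = (18.66−15.83) − (19.46−15.61) = 2.83 − 3.85 = -1.02; fold change = 2^1.02 = 2.028
PIK2: ΔΔCt = (27.51−15.83) − (25.80−15.61) = 11.68 − 10.19 = 1.49; fold change = 2^-1.49 = 0.356
PIK2 has the largest |ΔΔCt| = 1.49.

0.356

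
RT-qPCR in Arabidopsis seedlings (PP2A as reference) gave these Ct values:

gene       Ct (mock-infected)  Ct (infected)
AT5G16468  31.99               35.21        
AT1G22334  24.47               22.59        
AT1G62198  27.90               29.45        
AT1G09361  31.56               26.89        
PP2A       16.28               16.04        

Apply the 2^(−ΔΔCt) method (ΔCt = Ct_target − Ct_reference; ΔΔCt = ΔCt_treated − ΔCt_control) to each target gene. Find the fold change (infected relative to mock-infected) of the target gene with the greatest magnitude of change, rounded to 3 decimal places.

21.556

AT5G16468: ΔΔCt = (35.21−16.04) − (31.99−16.28) = 19.17 − 15.71 = 3.46; fold change = 2^-3.46 = 0.091
AT1G22334: ΔΔCt = (22.59−16.04) − (24.47−16.28) = 6.55 − 8.19 = -1.64; fold change = 2^1.64 = 3.117
AT1G62198: ΔΔCt = (29.45−16.04) − (27.90−16.28) = 13.41 − 11.62 = 1.79; fold change = 2^-1.79 = 0.289
AT1G09361: ΔΔCt = (26.89−16.04) − (31.56−16.28) = 10.85 − 15.28 = -4.43; fold change = 2^4.43 = 21.556
AT1G09361 has the largest |ΔΔCt| = 4.43.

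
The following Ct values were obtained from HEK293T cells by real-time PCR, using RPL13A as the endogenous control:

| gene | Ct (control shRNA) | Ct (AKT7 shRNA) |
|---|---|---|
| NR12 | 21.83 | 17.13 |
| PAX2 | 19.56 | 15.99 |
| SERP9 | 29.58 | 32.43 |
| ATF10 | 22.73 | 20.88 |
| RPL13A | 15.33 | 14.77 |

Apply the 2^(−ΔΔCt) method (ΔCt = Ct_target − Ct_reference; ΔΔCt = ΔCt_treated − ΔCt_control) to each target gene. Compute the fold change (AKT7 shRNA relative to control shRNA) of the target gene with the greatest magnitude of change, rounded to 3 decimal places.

17.630

NR12: ΔΔCt = (17.13−14.77) − (21.83−15.33) = 2.36 − 6.50 = -4.14; fold change = 2^4.14 = 17.630
PAX2: ΔΔCt = (15.99−14.77) − (19.56−15.33) = 1.22 − 4.23 = -3.01; fold change = 2^3.01 = 8.056
SERP9: ΔΔCt = (32.43−14.77) − (29.58−15.33) = 17.66 − 14.25 = 3.41; fold change = 2^-3.41 = 0.094
ATF10: ΔΔCt = (20.88−14.77) − (22.73−15.33) = 6.11 − 7.40 = -1.29; fold change = 2^1.29 = 2.445
NR12 has the largest |ΔΔCt| = 4.14.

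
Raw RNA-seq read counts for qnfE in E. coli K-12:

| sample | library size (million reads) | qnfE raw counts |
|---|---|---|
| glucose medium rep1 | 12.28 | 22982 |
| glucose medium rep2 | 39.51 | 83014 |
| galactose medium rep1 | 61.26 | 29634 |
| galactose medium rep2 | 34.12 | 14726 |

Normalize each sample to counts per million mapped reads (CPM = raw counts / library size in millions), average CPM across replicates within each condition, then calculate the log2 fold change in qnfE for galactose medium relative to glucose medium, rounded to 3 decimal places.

-2.118

CPM(glucose medium rep1) = 22982 / 12.28 = 1871.4984
CPM(glucose medium rep2) = 83014 / 39.51 = 2101.0883
CPM(galactose medium rep1) = 29634 / 61.26 = 483.7414
CPM(galactose medium rep2) = 14726 / 34.12 = 431.5944
mean CPM(glucose medium) = 1986.2934; mean CPM(galactose medium) = 457.6679
Fold change = 457.6679 / 1986.2934 = 0.23041
log2(0.23041) = -2.1177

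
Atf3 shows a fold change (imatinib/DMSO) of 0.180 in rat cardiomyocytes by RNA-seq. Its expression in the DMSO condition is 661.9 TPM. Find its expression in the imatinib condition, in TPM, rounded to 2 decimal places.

imatinib expression = 661.9 × 0.180 = 119.14

119.14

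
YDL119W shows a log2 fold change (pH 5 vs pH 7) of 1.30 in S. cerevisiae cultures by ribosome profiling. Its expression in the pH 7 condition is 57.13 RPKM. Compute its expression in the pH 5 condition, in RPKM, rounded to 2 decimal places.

Fold change = 2^(1.30) = 2.4623
pH 5 expression = 57.13 × 2.4623 = 140.67

140.67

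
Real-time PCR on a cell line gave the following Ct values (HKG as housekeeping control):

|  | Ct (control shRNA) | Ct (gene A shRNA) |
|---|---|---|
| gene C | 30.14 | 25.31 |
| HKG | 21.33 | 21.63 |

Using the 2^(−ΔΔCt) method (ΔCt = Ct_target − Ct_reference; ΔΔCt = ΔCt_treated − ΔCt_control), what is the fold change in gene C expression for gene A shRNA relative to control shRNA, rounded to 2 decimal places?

ΔCt(control shRNA) = 30.140 − 21.330 = 8.810
ΔCt(gene A shRNA) = 25.310 − 21.630 = 3.680
ΔΔCt = 3.680 − 8.810 = -5.130
Fold change = 2^(−(-5.130)) = 2^5.130 = 35.017

35.02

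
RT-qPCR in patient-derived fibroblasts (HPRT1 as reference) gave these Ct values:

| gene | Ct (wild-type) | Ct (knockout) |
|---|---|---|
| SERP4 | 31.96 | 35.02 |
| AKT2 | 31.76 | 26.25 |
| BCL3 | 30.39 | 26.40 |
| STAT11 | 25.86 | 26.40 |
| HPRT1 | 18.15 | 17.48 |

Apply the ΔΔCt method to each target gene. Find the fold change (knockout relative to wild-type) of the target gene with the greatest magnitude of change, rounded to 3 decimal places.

SERP4: ΔΔCt = (35.02−17.48) − (31.96−18.15) = 17.54 − 13.81 = 3.73; fold change = 2^-3.73 = 0.075
AKT2: ΔΔCt = (26.25−17.48) − (31.76−18.15) = 8.77 − 13.61 = -4.84; fold change = 2^4.84 = 28.641
BCL3: ΔΔCt = (26.40−17.48) − (30.39−18.15) = 8.92 − 12.24 = -3.32; fold change = 2^3.32 = 9.987
STAT11: ΔΔCt = (26.40−17.48) − (25.86−18.15) = 8.92 − 7.71 = 1.21; fold change = 2^-1.21 = 0.432
AKT2 has the largest |ΔΔCt| = 4.84.

28.641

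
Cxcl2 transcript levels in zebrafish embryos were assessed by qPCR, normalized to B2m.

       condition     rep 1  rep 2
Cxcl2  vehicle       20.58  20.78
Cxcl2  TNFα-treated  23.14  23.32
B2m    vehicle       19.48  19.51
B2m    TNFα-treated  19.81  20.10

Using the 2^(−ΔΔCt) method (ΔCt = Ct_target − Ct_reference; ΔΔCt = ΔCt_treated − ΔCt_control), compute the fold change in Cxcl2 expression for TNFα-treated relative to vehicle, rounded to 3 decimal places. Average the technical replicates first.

Mean Ct: Cxcl2 vehicle 20.680; Cxcl2 TNFα-treated 23.230; B2m vehicle 19.495; B2m TNFα-treated 19.955
ΔCt(vehicle) = 20.680 − 19.495 = 1.185
ΔCt(TNFα-treated) = 23.230 − 19.955 = 3.275
ΔΔCt = 3.275 − 1.185 = 2.090
Fold change = 2^(−2.090) = 0.2349

0.235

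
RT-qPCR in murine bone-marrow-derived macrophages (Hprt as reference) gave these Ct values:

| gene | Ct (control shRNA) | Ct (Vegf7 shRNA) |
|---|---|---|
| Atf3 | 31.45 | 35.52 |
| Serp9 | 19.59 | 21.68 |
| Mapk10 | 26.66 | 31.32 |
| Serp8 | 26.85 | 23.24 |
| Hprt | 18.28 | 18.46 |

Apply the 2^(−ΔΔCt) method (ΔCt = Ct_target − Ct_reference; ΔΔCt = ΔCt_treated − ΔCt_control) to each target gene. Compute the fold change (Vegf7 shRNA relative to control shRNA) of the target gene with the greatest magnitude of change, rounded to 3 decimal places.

Atf3: ΔΔCt = (35.52−18.46) − (31.45−18.28) = 17.06 − 13.17 = 3.89; fold change = 2^-3.89 = 0.067
Serp9: ΔΔCt = (21.68−18.46) − (19.59−18.28) = 3.22 − 1.31 = 1.91; fold change = 2^-1.91 = 0.266
Mapk10: ΔΔCt = (31.32−18.46) − (26.66−18.28) = 12.86 − 8.38 = 4.48; fold change = 2^-4.48 = 0.045
Serp8: ΔΔCt = (23.24−18.46) − (26.85−18.28) = 4.78 − 8.57 = -3.79; fold change = 2^3.79 = 13.833
Mapk10 has the largest |ΔΔCt| = 4.48.

0.045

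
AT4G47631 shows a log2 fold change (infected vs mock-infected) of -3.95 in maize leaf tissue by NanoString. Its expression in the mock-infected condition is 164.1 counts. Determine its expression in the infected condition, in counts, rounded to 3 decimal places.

Fold change = 2^(-3.95) = 0.0647
infected expression = 164.1 × 0.0647 = 10.618

10.618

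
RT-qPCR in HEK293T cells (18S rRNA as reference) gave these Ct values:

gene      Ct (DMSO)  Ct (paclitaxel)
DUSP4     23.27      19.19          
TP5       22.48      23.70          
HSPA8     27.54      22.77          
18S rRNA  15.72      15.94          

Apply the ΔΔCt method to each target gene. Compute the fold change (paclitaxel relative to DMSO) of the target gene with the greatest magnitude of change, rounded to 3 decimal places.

DUSP4: ΔΔCt = (19.19−15.94) − (23.27−15.72) = 3.25 − 7.55 = -4.30; fold change = 2^4.30 = 19.698
TP5: ΔΔCt = (23.70−15.94) − (22.48−15.72) = 7.76 − 6.76 = 1.00; fold change = 2^-1.00 = 0.500
HSPA8: ΔΔCt = (22.77−15.94) − (27.54−15.72) = 6.83 − 11.82 = -4.99; fold change = 2^4.99 = 31.779
HSPA8 has the largest |ΔΔCt| = 4.99.

31.779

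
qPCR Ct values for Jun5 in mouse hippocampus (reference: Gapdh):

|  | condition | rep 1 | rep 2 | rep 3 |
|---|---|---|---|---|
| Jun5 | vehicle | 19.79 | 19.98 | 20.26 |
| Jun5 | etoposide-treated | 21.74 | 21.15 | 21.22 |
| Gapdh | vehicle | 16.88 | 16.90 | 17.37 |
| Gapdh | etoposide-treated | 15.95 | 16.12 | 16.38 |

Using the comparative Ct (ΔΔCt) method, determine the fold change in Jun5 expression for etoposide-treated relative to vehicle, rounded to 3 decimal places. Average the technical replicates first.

0.209

Mean Ct: Jun5 vehicle 20.010; Jun5 etoposide-treated 21.370; Gapdh vehicle 17.050; Gapdh etoposide-treated 16.150
ΔCt(vehicle) = 20.010 − 17.050 = 2.960
ΔCt(etoposide-treated) = 21.370 − 16.150 = 5.220
ΔΔCt = 5.220 − 2.960 = 2.260
Fold change = 2^(−2.260) = 0.2088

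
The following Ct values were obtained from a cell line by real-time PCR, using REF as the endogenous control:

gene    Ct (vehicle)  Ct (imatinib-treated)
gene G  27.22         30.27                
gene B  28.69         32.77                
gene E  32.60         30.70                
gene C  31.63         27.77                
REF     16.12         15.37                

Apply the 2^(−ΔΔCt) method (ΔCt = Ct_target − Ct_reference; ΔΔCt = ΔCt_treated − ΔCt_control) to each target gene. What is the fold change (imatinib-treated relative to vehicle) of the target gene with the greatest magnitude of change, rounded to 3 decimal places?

gene G: ΔΔCt = (30.27−15.37) − (27.22−16.12) = 14.90 − 11.10 = 3.80; fold change = 2^-3.80 = 0.072
gene B: ΔΔCt = (32.77−15.37) − (28.69−16.12) = 17.40 − 12.57 = 4.83; fold change = 2^-4.83 = 0.035
gene E: ΔΔCt = (30.70−15.37) − (32.60−16.12) = 15.33 − 16.48 = -1.15; fold change = 2^1.15 = 2.219
gene C: ΔΔCt = (27.77−15.37) − (31.63−16.12) = 12.40 − 15.51 = -3.11; fold change = 2^3.11 = 8.634
gene B has the largest |ΔΔCt| = 4.83.

0.035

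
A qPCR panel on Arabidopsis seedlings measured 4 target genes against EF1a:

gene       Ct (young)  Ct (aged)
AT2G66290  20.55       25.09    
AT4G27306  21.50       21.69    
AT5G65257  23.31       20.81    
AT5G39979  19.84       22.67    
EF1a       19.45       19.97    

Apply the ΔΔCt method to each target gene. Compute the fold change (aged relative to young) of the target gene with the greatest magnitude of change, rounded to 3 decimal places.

0.062

AT2G66290: ΔΔCt = (25.09−19.97) − (20.55−19.45) = 5.12 − 1.10 = 4.02; fold change = 2^-4.02 = 0.062
AT4G27306: ΔΔCt = (21.69−19.97) − (21.50−19.45) = 1.72 − 2.05 = -0.33; fold change = 2^0.33 = 1.257
AT5G65257: ΔΔCt = (20.81−19.97) − (23.31−19.45) = 0.84 − 3.86 = -3.02; fold change = 2^3.02 = 8.112
AT5G39979: ΔΔCt = (22.67−19.97) − (19.84−19.45) = 2.70 − 0.39 = 2.31; fold change = 2^-2.31 = 0.202
AT2G66290 has the largest |ΔΔCt| = 4.02.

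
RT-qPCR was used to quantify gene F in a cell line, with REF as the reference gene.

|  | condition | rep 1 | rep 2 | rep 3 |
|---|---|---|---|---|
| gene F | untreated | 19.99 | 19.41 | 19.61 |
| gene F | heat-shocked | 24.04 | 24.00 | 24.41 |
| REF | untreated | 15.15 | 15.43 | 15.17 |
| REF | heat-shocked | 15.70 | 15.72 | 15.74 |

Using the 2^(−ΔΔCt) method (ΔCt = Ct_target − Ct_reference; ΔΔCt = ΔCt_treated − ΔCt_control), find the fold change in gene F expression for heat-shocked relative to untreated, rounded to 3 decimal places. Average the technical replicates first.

0.062

Mean Ct: gene F untreated 19.670; gene F heat-shocked 24.150; REF untreated 15.250; REF heat-shocked 15.720
ΔCt(untreated) = 19.670 − 15.250 = 4.420
ΔCt(heat-shocked) = 24.150 − 15.720 = 8.430
ΔΔCt = 8.430 − 4.420 = 4.010
Fold change = 2^(−4.010) = 0.0621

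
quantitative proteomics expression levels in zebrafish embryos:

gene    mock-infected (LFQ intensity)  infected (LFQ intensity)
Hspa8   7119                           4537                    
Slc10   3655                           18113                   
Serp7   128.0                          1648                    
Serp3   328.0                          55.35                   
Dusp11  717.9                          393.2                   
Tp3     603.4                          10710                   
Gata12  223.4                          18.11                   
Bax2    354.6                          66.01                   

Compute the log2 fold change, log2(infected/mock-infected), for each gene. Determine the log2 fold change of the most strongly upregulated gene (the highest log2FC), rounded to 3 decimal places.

log2(4537/7119) = -0.650  (Hspa8)
log2(18113/3655) = 2.309  (Slc10)
log2(1648/128.0) = 3.687  (Serp7)
log2(55.35/328.0) = -2.567  (Serp3)
log2(393.2/717.9) = -0.869  (Dusp11)
log2(10710/603.4) = 4.150  (Tp3)
log2(18.11/223.4) = -3.625  (Gata12)
log2(66.01/354.6) = -2.425  (Bax2)
Tp3 is most strongly upregulated.

4.150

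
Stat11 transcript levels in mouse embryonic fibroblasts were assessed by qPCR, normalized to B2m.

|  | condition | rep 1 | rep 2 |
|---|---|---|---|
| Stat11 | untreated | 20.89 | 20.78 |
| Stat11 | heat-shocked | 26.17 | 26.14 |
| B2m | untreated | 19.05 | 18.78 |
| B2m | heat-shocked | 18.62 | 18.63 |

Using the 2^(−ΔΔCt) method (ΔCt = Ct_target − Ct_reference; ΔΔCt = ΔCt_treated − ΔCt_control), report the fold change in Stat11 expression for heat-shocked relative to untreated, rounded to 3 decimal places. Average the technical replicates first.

Mean Ct: Stat11 untreated 20.835; Stat11 heat-shocked 26.155; B2m untreated 18.915; B2m heat-shocked 18.625
ΔCt(untreated) = 20.835 − 18.915 = 1.920
ΔCt(heat-shocked) = 26.155 − 18.625 = 7.530
ΔΔCt = 7.530 − 1.920 = 5.610
Fold change = 2^(−5.610) = 0.0205

0.020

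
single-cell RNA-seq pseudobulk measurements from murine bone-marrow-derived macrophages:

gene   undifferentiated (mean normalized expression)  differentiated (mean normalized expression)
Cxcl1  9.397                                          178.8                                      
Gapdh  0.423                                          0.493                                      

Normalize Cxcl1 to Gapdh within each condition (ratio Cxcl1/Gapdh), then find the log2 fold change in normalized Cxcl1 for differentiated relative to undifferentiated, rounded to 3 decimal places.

4.029

Cxcl1/Gapdh (undifferentiated) = 9.397 / 0.423 = 22.215
Cxcl1/Gapdh (differentiated) = 178.8 / 0.493 = 362.68
Fold change = 362.68 / 22.215 = 16.3257
log2(16.3257) = 4.0291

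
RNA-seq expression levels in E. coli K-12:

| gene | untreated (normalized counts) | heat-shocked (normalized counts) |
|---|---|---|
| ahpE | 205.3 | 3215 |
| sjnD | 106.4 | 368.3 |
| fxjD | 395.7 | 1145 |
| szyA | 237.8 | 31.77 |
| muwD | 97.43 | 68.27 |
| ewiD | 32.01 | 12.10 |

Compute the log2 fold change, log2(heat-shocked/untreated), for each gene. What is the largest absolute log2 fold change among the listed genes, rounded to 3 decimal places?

3.969

log2(3215/205.3) = 3.969  (ahpE)
log2(368.3/106.4) = 1.791  (sjnD)
log2(1145/395.7) = 1.533  (fxjD)
log2(31.77/237.8) = -2.904  (szyA)
log2(68.27/97.43) = -0.513  (muwD)
log2(12.10/32.01) = -1.404  (ewiD)
The largest magnitude belongs to ahpE.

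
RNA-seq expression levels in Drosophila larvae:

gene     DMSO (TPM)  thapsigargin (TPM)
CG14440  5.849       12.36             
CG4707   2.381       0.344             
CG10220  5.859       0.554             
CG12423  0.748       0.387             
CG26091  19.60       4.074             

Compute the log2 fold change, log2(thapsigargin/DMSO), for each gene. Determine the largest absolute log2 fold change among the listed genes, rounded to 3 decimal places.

log2(12.36/5.849) = 1.079  (CG14440)
log2(0.344/2.381) = -2.791  (CG4707)
log2(0.554/5.859) = -3.403  (CG10220)
log2(0.387/0.748) = -0.951  (CG12423)
log2(4.074/19.60) = -2.266  (CG26091)
The largest magnitude belongs to CG10220.

3.403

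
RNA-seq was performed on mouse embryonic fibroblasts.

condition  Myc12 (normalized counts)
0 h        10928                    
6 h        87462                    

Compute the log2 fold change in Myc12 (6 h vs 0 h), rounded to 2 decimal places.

Fold change = 87462 / 10928 = 8.0035
log2(8.0035) = 3.001

3.00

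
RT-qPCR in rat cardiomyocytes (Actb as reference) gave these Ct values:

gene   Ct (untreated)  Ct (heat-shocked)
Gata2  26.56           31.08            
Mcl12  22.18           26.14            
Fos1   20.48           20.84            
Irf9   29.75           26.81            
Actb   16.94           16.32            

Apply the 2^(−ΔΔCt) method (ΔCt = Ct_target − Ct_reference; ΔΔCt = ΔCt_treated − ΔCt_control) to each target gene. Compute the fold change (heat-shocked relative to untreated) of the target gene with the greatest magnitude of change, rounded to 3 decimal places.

Gata2: ΔΔCt = (31.08−16.32) − (26.56−16.94) = 14.76 − 9.62 = 5.14; fold change = 2^-5.14 = 0.028
Mcl12: ΔΔCt = (26.14−16.32) − (22.18−16.94) = 9.82 − 5.24 = 4.58; fold change = 2^-4.58 = 0.042
Fos1: ΔΔCt = (20.84−16.32) − (20.48−16.94) = 4.52 − 3.54 = 0.98; fold change = 2^-0.98 = 0.507
Irf9: ΔΔCt = (26.81−16.32) − (29.75−16.94) = 10.49 − 12.81 = -2.32; fold change = 2^2.32 = 4.993
Gata2 has the largest |ΔΔCt| = 5.14.

0.028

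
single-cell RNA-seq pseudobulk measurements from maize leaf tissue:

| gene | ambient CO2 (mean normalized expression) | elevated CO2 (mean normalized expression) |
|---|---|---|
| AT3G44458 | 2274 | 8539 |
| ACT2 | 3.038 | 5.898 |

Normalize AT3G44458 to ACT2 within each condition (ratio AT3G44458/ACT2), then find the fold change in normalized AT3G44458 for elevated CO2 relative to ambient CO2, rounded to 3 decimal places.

1.934

AT3G44458/ACT2 (ambient CO2) = 2274 / 3.038 = 748.52
AT3G44458/ACT2 (elevated CO2) = 8539 / 5.898 = 1447.8
Fold change = 1447.8 / 748.52 = 1.9342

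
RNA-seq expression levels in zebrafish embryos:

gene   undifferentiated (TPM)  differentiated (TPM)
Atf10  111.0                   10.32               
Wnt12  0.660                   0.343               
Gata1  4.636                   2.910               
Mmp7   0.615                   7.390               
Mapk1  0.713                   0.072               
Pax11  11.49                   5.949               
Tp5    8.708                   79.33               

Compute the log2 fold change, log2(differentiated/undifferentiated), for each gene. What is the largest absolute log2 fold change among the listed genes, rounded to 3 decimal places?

log2(10.32/111.0) = -3.427  (Atf10)
log2(0.343/0.660) = -0.944  (Wnt12)
log2(2.910/4.636) = -0.672  (Gata1)
log2(7.390/0.615) = 3.587  (Mmp7)
log2(0.072/0.713) = -3.308  (Mapk1)
log2(5.949/11.49) = -0.950  (Pax11)
log2(79.33/8.708) = 3.187  (Tp5)
The largest magnitude belongs to Mmp7.

3.587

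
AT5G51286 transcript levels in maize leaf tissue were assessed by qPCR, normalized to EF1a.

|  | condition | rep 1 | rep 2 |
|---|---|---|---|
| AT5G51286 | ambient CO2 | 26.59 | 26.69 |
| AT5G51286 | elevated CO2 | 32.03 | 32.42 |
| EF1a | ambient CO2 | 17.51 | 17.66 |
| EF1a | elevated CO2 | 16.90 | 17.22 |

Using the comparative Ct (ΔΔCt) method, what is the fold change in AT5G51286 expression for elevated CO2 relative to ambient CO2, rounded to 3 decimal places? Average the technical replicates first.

Mean Ct: AT5G51286 ambient CO2 26.640; AT5G51286 elevated CO2 32.225; EF1a ambient CO2 17.585; EF1a elevated CO2 17.060
ΔCt(ambient CO2) = 26.640 − 17.585 = 9.055
ΔCt(elevated CO2) = 32.225 − 17.060 = 15.165
ΔΔCt = 15.165 − 9.055 = 6.110
Fold change = 2^(−6.110) = 0.0145

0.014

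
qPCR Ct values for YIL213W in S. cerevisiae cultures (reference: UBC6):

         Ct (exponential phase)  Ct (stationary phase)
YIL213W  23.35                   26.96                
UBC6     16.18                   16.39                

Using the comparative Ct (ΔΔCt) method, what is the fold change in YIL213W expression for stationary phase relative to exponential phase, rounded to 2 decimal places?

ΔCt(exponential phase) = 23.350 − 16.180 = 7.170
ΔCt(stationary phase) = 26.960 − 16.390 = 10.570
ΔΔCt = 10.570 − 7.170 = 3.400
Fold change = 2^(−3.400) = 0.095

0.09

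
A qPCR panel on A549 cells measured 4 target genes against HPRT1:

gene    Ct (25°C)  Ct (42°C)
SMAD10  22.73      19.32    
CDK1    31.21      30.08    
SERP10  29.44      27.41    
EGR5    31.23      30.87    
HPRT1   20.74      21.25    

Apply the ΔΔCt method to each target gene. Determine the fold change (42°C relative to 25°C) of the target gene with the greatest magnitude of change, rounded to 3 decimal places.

SMAD10: ΔΔCt = (19.32−21.25) − (22.73−20.74) = -1.93 − 1.99 = -3.92; fold change = 2^3.92 = 15.137
CDK1: ΔΔCt = (30.08−21.25) − (31.21−20.74) = 8.83 − 10.47 = -1.64; fold change = 2^1.64 = 3.117
SERP10: ΔΔCt = (27.41−21.25) − (29.44−20.74) = 6.16 − 8.70 = -2.54; fold change = 2^2.54 = 5.816
EGR5: ΔΔCt = (30.87−21.25) − (31.23−20.74) = 9.62 − 10.49 = -0.87; fold change = 2^0.87 = 1.828
SMAD10 has the largest |ΔΔCt| = 3.92.

15.137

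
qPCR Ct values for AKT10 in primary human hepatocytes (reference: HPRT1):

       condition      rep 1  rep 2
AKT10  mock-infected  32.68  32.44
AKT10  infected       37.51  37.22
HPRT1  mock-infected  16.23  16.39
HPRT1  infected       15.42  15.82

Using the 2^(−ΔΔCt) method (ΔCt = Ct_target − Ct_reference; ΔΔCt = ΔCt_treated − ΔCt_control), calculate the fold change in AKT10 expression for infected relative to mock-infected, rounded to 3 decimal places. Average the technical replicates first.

0.022

Mean Ct: AKT10 mock-infected 32.560; AKT10 infected 37.365; HPRT1 mock-infected 16.310; HPRT1 infected 15.620
ΔCt(mock-infected) = 32.560 − 16.310 = 16.250
ΔCt(infected) = 37.365 − 15.620 = 21.745
ΔΔCt = 21.745 − 16.250 = 5.495
Fold change = 2^(−5.495) = 0.0222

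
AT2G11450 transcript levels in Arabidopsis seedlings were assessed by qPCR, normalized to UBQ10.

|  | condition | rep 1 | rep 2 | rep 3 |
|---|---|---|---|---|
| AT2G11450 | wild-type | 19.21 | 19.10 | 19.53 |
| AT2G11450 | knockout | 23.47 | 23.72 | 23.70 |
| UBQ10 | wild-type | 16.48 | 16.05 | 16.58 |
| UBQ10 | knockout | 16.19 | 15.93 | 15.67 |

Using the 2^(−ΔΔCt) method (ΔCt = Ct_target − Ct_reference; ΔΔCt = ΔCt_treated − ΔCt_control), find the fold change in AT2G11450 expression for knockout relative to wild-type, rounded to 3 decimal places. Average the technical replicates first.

Mean Ct: AT2G11450 wild-type 19.280; AT2G11450 knockout 23.630; UBQ10 wild-type 16.370; UBQ10 knockout 15.930
ΔCt(wild-type) = 19.280 − 16.370 = 2.910
ΔCt(knockout) = 23.630 − 15.930 = 7.700
ΔΔCt = 7.700 − 2.910 = 4.790
Fold change = 2^(−4.790) = 0.0361

0.036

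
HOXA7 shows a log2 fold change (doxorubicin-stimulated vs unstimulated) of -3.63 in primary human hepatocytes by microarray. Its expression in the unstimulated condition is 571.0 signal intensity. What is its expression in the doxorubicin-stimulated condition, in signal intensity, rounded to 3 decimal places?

46.121

Fold change = 2^(-3.63) = 0.0808
doxorubicin-stimulated expression = 571.0 × 0.0808 = 46.121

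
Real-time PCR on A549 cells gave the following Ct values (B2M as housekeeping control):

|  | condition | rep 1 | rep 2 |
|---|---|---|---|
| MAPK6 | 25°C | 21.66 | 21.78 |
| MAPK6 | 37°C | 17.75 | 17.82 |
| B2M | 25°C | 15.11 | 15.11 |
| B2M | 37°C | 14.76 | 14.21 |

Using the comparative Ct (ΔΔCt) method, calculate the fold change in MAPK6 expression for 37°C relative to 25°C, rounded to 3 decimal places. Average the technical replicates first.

Mean Ct: MAPK6 25°C 21.720; MAPK6 37°C 17.785; B2M 25°C 15.110; B2M 37°C 14.485
ΔCt(25°C) = 21.720 − 15.110 = 6.610
ΔCt(37°C) = 17.785 − 14.485 = 3.300
ΔΔCt = 3.300 − 6.610 = -3.310
Fold change = 2^(−(-3.310)) = 2^3.310 = 9.9177

9.918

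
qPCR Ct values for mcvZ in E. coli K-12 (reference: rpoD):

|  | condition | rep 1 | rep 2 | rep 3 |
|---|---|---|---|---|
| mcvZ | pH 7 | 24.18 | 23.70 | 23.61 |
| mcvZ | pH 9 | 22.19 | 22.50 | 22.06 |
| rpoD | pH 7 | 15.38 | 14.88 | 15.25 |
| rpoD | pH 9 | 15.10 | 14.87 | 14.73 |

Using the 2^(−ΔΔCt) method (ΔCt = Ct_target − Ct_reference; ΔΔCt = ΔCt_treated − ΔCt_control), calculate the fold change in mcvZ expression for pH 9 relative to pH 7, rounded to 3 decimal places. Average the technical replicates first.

Mean Ct: mcvZ pH 7 23.830; mcvZ pH 9 22.250; rpoD pH 7 15.170; rpoD pH 9 14.900
ΔCt(pH 7) = 23.830 − 15.170 = 8.660
ΔCt(pH 9) = 22.250 − 14.900 = 7.350
ΔΔCt = 7.350 − 8.660 = -1.310
Fold change = 2^(−(-1.310)) = 2^1.310 = 2.4794

2.479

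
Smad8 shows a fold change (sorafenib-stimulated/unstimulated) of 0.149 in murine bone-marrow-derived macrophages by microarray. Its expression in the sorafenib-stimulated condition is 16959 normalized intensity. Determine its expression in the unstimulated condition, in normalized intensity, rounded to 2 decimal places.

113818.79

unstimulated expression = 16959 / 0.149 = 113818.79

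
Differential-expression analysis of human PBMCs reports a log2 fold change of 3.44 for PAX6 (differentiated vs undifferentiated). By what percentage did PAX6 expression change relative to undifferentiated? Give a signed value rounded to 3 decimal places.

Fold change = 2^(3.44) = 10.8528
Percent change = (FC − 1) × 100% = (10.8528 − 1) × 100 = 985.283%

985.283%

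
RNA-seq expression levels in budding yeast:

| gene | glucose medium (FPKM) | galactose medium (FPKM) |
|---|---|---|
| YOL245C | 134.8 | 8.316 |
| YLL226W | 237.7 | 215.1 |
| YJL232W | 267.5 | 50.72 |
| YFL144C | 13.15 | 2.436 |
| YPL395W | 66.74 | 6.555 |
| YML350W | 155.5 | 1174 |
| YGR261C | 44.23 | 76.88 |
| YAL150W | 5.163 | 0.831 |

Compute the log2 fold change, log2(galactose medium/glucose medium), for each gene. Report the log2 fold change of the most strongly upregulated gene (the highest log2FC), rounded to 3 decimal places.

2.916

log2(8.316/134.8) = -4.019  (YOL245C)
log2(215.1/237.7) = -0.144  (YLL226W)
log2(50.72/267.5) = -2.399  (YJL232W)
log2(2.436/13.15) = -2.432  (YFL144C)
log2(6.555/66.74) = -3.348  (YPL395W)
log2(1174/155.5) = 2.916  (YML350W)
log2(76.88/44.23) = 0.798  (YGR261C)
log2(0.831/5.163) = -2.635  (YAL150W)
YML350W is most strongly upregulated.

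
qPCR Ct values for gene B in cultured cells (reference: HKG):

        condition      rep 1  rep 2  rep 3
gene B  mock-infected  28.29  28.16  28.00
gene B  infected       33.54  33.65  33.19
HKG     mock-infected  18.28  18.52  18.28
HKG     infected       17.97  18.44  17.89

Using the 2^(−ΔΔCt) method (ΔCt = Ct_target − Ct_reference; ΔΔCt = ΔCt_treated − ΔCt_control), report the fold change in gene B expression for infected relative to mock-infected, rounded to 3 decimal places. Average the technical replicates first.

Mean Ct: gene B mock-infected 28.150; gene B infected 33.460; HKG mock-infected 18.360; HKG infected 18.100
ΔCt(mock-infected) = 28.150 − 18.360 = 9.790
ΔCt(infected) = 33.460 − 18.100 = 15.360
ΔΔCt = 15.360 − 9.790 = 5.570
Fold change = 2^(−5.570) = 0.0211

0.021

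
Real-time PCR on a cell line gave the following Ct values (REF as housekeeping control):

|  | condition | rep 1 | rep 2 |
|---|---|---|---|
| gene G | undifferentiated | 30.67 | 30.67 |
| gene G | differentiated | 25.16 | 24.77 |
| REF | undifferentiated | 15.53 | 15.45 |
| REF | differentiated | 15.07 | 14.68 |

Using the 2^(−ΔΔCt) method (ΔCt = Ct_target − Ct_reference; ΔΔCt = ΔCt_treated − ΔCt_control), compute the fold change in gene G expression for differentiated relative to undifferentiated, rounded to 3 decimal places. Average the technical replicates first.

Mean Ct: gene G undifferentiated 30.670; gene G differentiated 24.965; REF undifferentiated 15.490; REF differentiated 14.875
ΔCt(undifferentiated) = 30.670 − 15.490 = 15.180
ΔCt(differentiated) = 24.965 − 14.875 = 10.090
ΔΔCt = 10.090 − 15.180 = -5.090
Fold change = 2^(−(-5.090)) = 2^5.090 = 34.0598

34.060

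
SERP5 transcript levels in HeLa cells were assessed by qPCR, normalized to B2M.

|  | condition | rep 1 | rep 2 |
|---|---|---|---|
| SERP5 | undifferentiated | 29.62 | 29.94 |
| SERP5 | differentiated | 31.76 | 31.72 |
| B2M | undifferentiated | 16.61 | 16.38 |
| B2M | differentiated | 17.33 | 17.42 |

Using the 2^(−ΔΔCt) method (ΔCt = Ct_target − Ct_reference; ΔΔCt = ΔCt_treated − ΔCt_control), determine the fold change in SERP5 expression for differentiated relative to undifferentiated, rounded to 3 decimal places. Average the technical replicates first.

Mean Ct: SERP5 undifferentiated 29.780; SERP5 differentiated 31.740; B2M undifferentiated 16.495; B2M differentiated 17.375
ΔCt(undifferentiated) = 29.780 − 16.495 = 13.285
ΔCt(differentiated) = 31.740 − 17.375 = 14.365
ΔΔCt = 14.365 − 13.285 = 1.080
Fold change = 2^(−1.080) = 0.4730

0.473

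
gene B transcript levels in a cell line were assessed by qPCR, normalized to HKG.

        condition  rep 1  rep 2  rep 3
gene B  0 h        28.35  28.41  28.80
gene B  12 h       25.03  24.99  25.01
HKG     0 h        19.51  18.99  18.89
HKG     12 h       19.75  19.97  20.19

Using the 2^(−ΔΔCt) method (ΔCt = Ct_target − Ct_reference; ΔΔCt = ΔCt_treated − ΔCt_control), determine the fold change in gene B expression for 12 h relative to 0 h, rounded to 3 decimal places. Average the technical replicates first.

20.393

Mean Ct: gene B 0 h 28.520; gene B 12 h 25.010; HKG 0 h 19.130; HKG 12 h 19.970
ΔCt(0 h) = 28.520 − 19.130 = 9.390
ΔCt(12 h) = 25.010 − 19.970 = 5.040
ΔΔCt = 5.040 − 9.390 = -4.350
Fold change = 2^(−(-4.350)) = 2^4.350 = 20.3930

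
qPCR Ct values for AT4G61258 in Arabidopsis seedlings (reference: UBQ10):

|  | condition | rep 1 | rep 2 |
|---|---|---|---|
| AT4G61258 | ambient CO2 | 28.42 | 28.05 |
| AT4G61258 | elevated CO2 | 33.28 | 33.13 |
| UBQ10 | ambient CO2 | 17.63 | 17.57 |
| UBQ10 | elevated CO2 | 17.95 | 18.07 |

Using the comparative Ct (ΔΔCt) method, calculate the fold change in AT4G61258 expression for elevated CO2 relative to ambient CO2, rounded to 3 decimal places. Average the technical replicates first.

0.042

Mean Ct: AT4G61258 ambient CO2 28.235; AT4G61258 elevated CO2 33.205; UBQ10 ambient CO2 17.600; UBQ10 elevated CO2 18.010
ΔCt(ambient CO2) = 28.235 − 17.600 = 10.635
ΔCt(elevated CO2) = 33.205 − 18.010 = 15.195
ΔΔCt = 15.195 − 10.635 = 4.560
Fold change = 2^(−4.560) = 0.0424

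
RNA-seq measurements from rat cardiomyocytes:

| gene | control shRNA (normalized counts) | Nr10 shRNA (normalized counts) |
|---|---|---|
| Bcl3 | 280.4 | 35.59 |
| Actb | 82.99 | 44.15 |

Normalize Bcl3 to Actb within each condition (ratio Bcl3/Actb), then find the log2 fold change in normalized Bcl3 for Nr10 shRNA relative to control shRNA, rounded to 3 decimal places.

-2.067

Bcl3/Actb (control shRNA) = 280.4 / 82.99 = 3.3787
Bcl3/Actb (Nr10 shRNA) = 35.59 / 44.15 = 0.80612
Fold change = 0.80612 / 3.3787 = 0.2386
log2(0.2386) = -2.0674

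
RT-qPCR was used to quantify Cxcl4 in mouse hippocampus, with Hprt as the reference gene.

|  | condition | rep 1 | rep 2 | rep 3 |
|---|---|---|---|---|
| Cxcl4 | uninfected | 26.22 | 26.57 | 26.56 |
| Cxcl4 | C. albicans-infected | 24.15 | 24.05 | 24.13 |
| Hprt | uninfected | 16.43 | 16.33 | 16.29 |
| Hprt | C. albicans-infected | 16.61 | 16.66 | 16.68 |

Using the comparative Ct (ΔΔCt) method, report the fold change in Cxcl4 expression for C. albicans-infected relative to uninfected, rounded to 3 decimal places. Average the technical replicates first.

6.233

Mean Ct: Cxcl4 uninfected 26.450; Cxcl4 C. albicans-infected 24.110; Hprt uninfected 16.350; Hprt C. albicans-infected 16.650
ΔCt(uninfected) = 26.450 − 16.350 = 10.100
ΔCt(C. albicans-infected) = 24.110 − 16.650 = 7.460
ΔΔCt = 7.460 − 10.100 = -2.640
Fold change = 2^(−(-2.640)) = 2^2.640 = 6.2333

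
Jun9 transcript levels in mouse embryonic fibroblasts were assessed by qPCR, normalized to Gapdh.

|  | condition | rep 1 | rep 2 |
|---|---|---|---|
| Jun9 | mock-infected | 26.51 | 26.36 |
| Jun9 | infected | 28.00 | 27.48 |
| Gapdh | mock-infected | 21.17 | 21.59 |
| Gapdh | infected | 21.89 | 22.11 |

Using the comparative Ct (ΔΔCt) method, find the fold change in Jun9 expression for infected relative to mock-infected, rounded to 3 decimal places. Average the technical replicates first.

0.622

Mean Ct: Jun9 mock-infected 26.435; Jun9 infected 27.740; Gapdh mock-infected 21.380; Gapdh infected 22.000
ΔCt(mock-infected) = 26.435 − 21.380 = 5.055
ΔCt(infected) = 27.740 − 22.000 = 5.740
ΔΔCt = 5.740 − 5.055 = 0.685
Fold change = 2^(−0.685) = 0.6220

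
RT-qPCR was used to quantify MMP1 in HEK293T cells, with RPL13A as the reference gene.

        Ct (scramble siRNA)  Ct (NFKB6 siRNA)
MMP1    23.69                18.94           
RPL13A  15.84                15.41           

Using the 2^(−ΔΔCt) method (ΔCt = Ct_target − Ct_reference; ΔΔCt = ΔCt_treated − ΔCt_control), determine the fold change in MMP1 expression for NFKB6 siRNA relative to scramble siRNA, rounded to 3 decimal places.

ΔCt(scramble siRNA) = 23.690 − 15.840 = 7.850
ΔCt(NFKB6 siRNA) = 18.940 − 15.410 = 3.530
ΔΔCt = 3.530 − 7.850 = -4.320
Fold change = 2^(−(-4.320)) = 2^4.320 = 19.9733

19.973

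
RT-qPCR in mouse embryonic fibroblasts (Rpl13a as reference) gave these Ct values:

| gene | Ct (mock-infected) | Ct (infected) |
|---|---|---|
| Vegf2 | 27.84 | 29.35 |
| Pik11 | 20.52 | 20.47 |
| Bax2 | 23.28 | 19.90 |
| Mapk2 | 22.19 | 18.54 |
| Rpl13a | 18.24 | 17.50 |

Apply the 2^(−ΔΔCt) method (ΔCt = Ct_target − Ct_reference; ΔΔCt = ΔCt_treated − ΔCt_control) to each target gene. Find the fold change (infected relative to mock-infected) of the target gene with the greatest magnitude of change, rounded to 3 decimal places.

Vegf2: ΔΔCt = (29.35−17.50) − (27.84−18.24) = 11.85 − 9.60 = 2.25; fold change = 2^-2.25 = 0.210
Pik11: ΔΔCt = (20.47−17.50) − (20.52−18.24) = 2.97 − 2.28 = 0.69; fold change = 2^-0.69 = 0.620
Bax2: ΔΔCt = (19.90−17.50) − (23.28−18.24) = 2.40 − 5.04 = -2.64; fold change = 2^2.64 = 6.233
Mapk2: ΔΔCt = (18.54−17.50) − (22.19−18.24) = 1.04 − 3.95 = -2.91; fold change = 2^2.91 = 7.516
Mapk2 has the largest |ΔΔCt| = 2.91.

7.516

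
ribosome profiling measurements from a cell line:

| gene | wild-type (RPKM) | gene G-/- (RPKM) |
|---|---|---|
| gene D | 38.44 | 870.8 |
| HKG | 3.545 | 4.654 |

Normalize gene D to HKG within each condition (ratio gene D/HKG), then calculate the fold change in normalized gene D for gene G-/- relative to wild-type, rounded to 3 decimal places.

gene D/HKG (wild-type) = 38.44 / 3.545 = 10.843
gene D/HKG (gene G-/-) = 870.8 / 4.654 = 187.11
Fold change = 187.11 / 10.843 = 17.2554

17.255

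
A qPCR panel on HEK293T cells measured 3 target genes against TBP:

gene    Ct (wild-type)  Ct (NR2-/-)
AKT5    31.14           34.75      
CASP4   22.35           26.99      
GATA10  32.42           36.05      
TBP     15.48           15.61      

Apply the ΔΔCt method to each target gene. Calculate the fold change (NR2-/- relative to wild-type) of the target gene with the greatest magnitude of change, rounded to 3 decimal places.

0.044

AKT5: ΔΔCt = (34.75−15.61) − (31.14−15.48) = 19.14 − 15.66 = 3.48; fold change = 2^-3.48 = 0.090
CASP4: ΔΔCt = (26.99−15.61) − (22.35−15.48) = 11.38 − 6.87 = 4.51; fold change = 2^-4.51 = 0.044
GATA10: ΔΔCt = (36.05−15.61) − (32.42−15.48) = 20.44 − 16.94 = 3.50; fold change = 2^-3.50 = 0.088
CASP4 has the largest |ΔΔCt| = 4.51.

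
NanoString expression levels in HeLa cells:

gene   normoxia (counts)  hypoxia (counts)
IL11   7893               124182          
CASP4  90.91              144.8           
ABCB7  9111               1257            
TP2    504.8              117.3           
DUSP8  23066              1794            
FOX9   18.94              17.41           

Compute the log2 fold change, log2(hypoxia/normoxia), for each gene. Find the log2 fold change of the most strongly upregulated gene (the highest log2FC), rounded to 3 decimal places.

log2(124182/7893) = 3.976  (IL11)
log2(144.8/90.91) = 0.672  (CASP4)
log2(1257/9111) = -2.858  (ABCB7)
log2(117.3/504.8) = -2.106  (TP2)
log2(1794/23066) = -3.685  (DUSP8)
log2(17.41/18.94) = -0.122  (FOX9)
IL11 is most strongly upregulated.

3.976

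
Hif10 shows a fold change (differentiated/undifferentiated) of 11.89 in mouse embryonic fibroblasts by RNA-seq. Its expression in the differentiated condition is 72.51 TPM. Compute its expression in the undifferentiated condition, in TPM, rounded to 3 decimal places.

6.098

undifferentiated expression = 72.51 / 11.89 = 6.098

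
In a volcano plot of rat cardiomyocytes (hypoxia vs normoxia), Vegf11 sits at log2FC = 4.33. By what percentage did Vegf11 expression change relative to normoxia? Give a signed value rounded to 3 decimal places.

Fold change = 2^(4.33) = 20.1122
Percent change = (FC − 1) × 100% = (20.1122 − 1) × 100 = 1911.221%

1911.221%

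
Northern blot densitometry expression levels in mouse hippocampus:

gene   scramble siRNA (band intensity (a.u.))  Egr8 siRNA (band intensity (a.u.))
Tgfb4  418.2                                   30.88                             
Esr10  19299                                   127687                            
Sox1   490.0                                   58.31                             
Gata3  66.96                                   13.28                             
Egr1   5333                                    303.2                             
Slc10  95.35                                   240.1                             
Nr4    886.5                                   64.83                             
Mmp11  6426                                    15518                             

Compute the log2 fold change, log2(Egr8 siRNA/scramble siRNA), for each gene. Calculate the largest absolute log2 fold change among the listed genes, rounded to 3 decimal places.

4.137

log2(30.88/418.2) = -3.759  (Tgfb4)
log2(127687/19299) = 2.726  (Esr10)
log2(58.31/490.0) = -3.071  (Sox1)
log2(13.28/66.96) = -2.334  (Gata3)
log2(303.2/5333) = -4.137  (Egr1)
log2(240.1/95.35) = 1.332  (Slc10)
log2(64.83/886.5) = -3.773  (Nr4)
log2(15518/6426) = 1.272  (Mmp11)
The largest magnitude belongs to Egr1.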